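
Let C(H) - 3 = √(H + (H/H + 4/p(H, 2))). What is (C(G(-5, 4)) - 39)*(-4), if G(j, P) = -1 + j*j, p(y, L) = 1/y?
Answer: 100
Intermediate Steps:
G(j, P) = -1 + j²
C(H) = 3 + √(1 + 5*H) (C(H) = 3 + √(H + (H/H + 4/(1/H))) = 3 + √(H + (1 + 4*H)) = 3 + √(1 + 5*H))
(C(G(-5, 4)) - 39)*(-4) = ((3 + √(1 + 5*(-1 + (-5)²))) - 39)*(-4) = ((3 + √(1 + 5*(-1 + 25))) - 39)*(-4) = ((3 + √(1 + 5*24)) - 39)*(-4) = ((3 + √(1 + 120)) - 39)*(-4) = ((3 + √121) - 39)*(-4) = ((3 + 11) - 39)*(-4) = (14 - 39)*(-4) = -25*(-4) = 100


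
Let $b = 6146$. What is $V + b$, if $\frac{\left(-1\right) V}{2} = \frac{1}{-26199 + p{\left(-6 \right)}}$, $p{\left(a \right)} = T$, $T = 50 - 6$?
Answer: $\frac{160748632}{26155} \approx 6146.0$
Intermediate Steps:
$T = 44$ ($T = 50 - 6 = 44$)
$p{\left(a \right)} = 44$
$V = \frac{2}{26155}$ ($V = - \frac{2}{-26199 + 44} = - \frac{2}{-26155} = \left(-2\right) \left(- \frac{1}{26155}\right) = \frac{2}{26155} \approx 7.6467 \cdot 10^{-5}$)
$V + b = \frac{2}{26155} + 6146 = \frac{160748632}{26155}$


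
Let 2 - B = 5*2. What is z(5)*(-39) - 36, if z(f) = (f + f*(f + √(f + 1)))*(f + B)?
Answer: 3474 + 585*√6 ≈ 4907.0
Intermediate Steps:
B = -8 (B = 2 - 5*2 = 2 - 1*10 = 2 - 10 = -8)
z(f) = (-8 + f)*(f + f*(f + √(1 + f))) (z(f) = (f + f*(f + √(f + 1)))*(f - 8) = (f + f*(f + √(1 + f)))*(-8 + f) = (-8 + f)*(f + f*(f + √(1 + f))))
z(5)*(-39) - 36 = (5*(-8 + 5² - 8*√(1 + 5) - 7*5 + 5*√(1 + 5)))*(-39) - 36 = (5*(-8 + 25 - 8*√6 - 35 + 5*√6))*(-39) - 36 = (5*(-18 - 3*√6))*(-39) - 36 = (-90 - 15*√6)*(-39) - 36 = (3510 + 585*√6) - 36 = 3474 + 585*√6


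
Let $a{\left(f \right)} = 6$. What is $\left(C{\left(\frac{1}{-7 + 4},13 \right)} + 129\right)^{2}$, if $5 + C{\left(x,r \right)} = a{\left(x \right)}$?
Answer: $16900$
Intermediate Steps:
$C{\left(x,r \right)} = 1$ ($C{\left(x,r \right)} = -5 + 6 = 1$)
$\left(C{\left(\frac{1}{-7 + 4},13 \right)} + 129\right)^{2} = \left(1 + 129\right)^{2} = 130^{2} = 16900$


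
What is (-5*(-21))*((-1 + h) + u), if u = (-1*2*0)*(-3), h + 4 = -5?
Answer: -1050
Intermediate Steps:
h = -9 (h = -4 - 5 = -9)
u = 0 (u = -2*0*(-3) = 0*(-3) = 0)
(-5*(-21))*((-1 + h) + u) = (-5*(-21))*((-1 - 9) + 0) = 105*(-10 + 0) = 105*(-10) = -1050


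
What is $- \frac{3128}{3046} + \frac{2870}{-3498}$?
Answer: $- \frac{4920941}{2663727} \approx -1.8474$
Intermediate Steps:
$- \frac{3128}{3046} + \frac{2870}{-3498} = \left(-3128\right) \frac{1}{3046} + 2870 \left(- \frac{1}{3498}\right) = - \frac{1564}{1523} - \frac{1435}{1749} = - \frac{4920941}{2663727}$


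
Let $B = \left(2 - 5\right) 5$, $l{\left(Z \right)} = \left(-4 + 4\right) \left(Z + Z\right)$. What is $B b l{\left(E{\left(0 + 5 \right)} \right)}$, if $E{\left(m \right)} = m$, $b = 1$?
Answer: $0$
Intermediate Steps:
$l{\left(Z \right)} = 0$ ($l{\left(Z \right)} = 0 \cdot 2 Z = 0$)
$B = -15$ ($B = \left(-3\right) 5 = -15$)
$B b l{\left(E{\left(0 + 5 \right)} \right)} = \left(-15\right) 1 \cdot 0 = \left(-15\right) 0 = 0$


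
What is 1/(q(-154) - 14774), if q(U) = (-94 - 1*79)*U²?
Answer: -1/4117642 ≈ -2.4286e-7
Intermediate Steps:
q(U) = -173*U² (q(U) = (-94 - 79)*U² = -173*U²)
1/(q(-154) - 14774) = 1/(-173*(-154)² - 14774) = 1/(-173*23716 - 14774) = 1/(-4102868 - 14774) = 1/(-4117642) = -1/4117642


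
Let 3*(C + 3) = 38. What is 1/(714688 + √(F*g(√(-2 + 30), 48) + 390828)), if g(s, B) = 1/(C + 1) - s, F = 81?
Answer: 1/(714688 + √(12506739/32 - 162*√7)) ≈ 1.3980e-6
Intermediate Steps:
C = 29/3 (C = -3 + (⅓)*38 = -3 + 38/3 = 29/3 ≈ 9.6667)
g(s, B) = 3/32 - s (g(s, B) = 1/(29/3 + 1) - s = 1/(32/3) - s = 3/32 - s)
1/(714688 + √(F*g(√(-2 + 30), 48) + 390828)) = 1/(714688 + √(81*(3/32 - √(-2 + 30)) + 390828)) = 1/(714688 + √(81*(3/32 - √28) + 390828)) = 1/(714688 + √(81*(3/32 - 2*√7) + 390828)) = 1/(714688 + √((243/32 - 162*√7) + 390828)) = 1/(714688 + √(12506739/32 - 162*√7))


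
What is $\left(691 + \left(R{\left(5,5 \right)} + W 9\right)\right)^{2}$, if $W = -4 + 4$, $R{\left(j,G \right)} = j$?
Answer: $484416$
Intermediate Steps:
$W = 0$
$\left(691 + \left(R{\left(5,5 \right)} + W 9\right)\right)^{2} = \left(691 + \left(5 + 0 \cdot 9\right)\right)^{2} = \left(691 + \left(5 + 0\right)\right)^{2} = \left(691 + 5\right)^{2} = 696^{2} = 484416$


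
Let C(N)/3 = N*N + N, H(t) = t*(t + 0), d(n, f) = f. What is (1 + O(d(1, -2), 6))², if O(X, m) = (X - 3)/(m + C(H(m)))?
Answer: 15976009/16016004 ≈ 0.99750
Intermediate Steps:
H(t) = t² (H(t) = t*t = t²)
C(N) = 3*N + 3*N² (C(N) = 3*(N*N + N) = 3*(N² + N) = 3*(N + N²) = 3*N + 3*N²)
O(X, m) = (-3 + X)/(m + 3*m²*(1 + m²)) (O(X, m) = (X - 3)/(m + 3*m²*(1 + m²)) = (-3 + X)/(m + 3*m²*(1 + m²)))
(1 + O(d(1, -2), 6))² = (1 + (-3 - 2)/(6*(1 + 3*6*(1 + 6²))))² = (1 + (⅙)*(-5)/(1 + 3*6*(1 + 36)))² = (1 + (⅙)*(-5)/(1 + 3*6*37))² = (1 + (⅙)*(-5)/(1 + 666))² = (1 + (⅙)*(-5)/667)² = (1 + (⅙)*(1/667)*(-5))² = (1 - 5/4002)² = (3997/4002)² = 15976009/16016004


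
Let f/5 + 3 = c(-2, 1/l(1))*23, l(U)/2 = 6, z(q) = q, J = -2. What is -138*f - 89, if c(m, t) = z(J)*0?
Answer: 1981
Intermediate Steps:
l(U) = 12 (l(U) = 2*6 = 12)
c(m, t) = 0 (c(m, t) = -2*0 = 0)
f = -15 (f = -15 + 5*(0*23) = -15 + 5*0 = -15 + 0 = -15)
-138*f - 89 = -138*(-15) - 89 = 2070 - 89 = 1981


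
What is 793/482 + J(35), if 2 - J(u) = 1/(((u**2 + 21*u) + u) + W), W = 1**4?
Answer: 1753245/481036 ≈ 3.6447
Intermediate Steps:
W = 1
J(u) = 2 - 1/(1 + u**2 + 22*u) (J(u) = 2 - 1/(((u**2 + 21*u) + u) + 1) = 2 - 1/((u**2 + 22*u) + 1) = 2 - 1/(1 + u**2 + 22*u))
793/482 + J(35) = 793/482 + (1 + 2*35**2 + 44*35)/(1 + 35**2 + 22*35) = 793*(1/482) + (1 + 2*1225 + 1540)/(1 + 1225 + 770) = 793/482 + (1 + 2450 + 1540)/1996 = 793/482 + (1/1996)*3991 = 793/482 + 3991/1996 = 1753245/481036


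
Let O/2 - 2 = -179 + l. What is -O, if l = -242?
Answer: 838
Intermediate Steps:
O = -838 (O = 4 + 2*(-179 - 242) = 4 + 2*(-421) = 4 - 842 = -838)
-O = -1*(-838) = 838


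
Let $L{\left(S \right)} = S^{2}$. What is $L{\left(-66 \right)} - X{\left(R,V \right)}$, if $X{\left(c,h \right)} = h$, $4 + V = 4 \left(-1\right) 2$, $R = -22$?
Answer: $4368$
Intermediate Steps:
$V = -12$ ($V = -4 + 4 \left(-1\right) 2 = -4 - 8 = -12$)
$L{\left(-66 \right)} - X{\left(R,V \right)} = \left(-66\right)^{2} - -12 = 4356 + 12 = 4368$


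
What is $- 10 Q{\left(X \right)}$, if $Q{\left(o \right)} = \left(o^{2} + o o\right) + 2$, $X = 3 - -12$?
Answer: $-4520$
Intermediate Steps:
$X = 15$ ($X = 3 + 12 = 15$)
$Q{\left(o \right)} = 2 + 2 o^{2}$ ($Q{\left(o \right)} = \left(o^{2} + o^{2}\right) + 2 = 2 o^{2} + 2 = 2 + 2 o^{2}$)
$- 10 Q{\left(X \right)} = - 10 \left(2 + 2 \cdot 15^{2}\right) = - 10 \left(2 + 2 \cdot 225\right) = - 10 \left(2 + 450\right) = \left(-10\right) 452 = -4520$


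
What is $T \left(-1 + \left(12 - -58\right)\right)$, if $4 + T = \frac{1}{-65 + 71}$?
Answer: $- \frac{529}{2} \approx -264.5$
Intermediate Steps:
$T = - \frac{23}{6}$ ($T = -4 + \frac{1}{-65 + 71} = -4 + \frac{1}{6} = - \frac{23}{6} \approx -3.8333$)
$T \left(-1 + \left(12 - -58\right)\right) = - \frac{23 \left(-1 + \left(12 - -58\right)\right)}{6} = - \frac{23 \left(-1 + \left(12 + 58\right)\right)}{6} = - \frac{23 \left(-1 + 70\right)}{6} = \left(- \frac{23}{6}\right) 69 = - \frac{529}{2}$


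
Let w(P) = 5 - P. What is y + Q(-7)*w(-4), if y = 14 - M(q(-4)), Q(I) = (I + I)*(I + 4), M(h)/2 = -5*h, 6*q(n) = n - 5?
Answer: 377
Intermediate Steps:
q(n) = -⅚ + n/6 (q(n) = (n - 5)/6 = (-5 + n)/6 = -⅚ + n/6)
M(h) = -10*h (M(h) = 2*(-5*h) = -10*h)
Q(I) = 2*I*(4 + I) (Q(I) = (2*I)*(4 + I) = 2*I*(4 + I))
y = -1 (y = 14 - (-10)*(-⅚ + (⅙)*(-4)) = 14 - (-10)*(-⅚ - ⅔) = 14 - (-10)*(-3)/2 = 14 - 1*15 = 14 - 15 = -1)
y + Q(-7)*w(-4) = -1 + (2*(-7)*(4 - 7))*(5 - 1*(-4)) = -1 + (2*(-7)*(-3))*(5 + 4) = -1 + 42*9 = -1 + 378 = 377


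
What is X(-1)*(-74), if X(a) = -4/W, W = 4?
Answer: 74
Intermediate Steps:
X(a) = -1 (X(a) = -4/4 = -4*¼ = -1)
X(-1)*(-74) = -1*(-74) = 74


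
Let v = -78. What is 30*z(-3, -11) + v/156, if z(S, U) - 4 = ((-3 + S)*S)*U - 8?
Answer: -12121/2 ≈ -6060.5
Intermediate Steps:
z(S, U) = -4 + S*U*(-3 + S) (z(S, U) = 4 + (((-3 + S)*S)*U - 8) = 4 + ((S*(-3 + S))*U - 8) = 4 + (S*U*(-3 + S) - 8) = 4 + (-8 + S*U*(-3 + S)) = -4 + S*U*(-3 + S))
30*z(-3, -11) + v/156 = 30*(-4 - 11*(-3)² - 3*(-3)*(-11)) - 78/156 = 30*(-4 - 11*9 - 99) - 78*1/156 = 30*(-4 - 99 - 99) - ½ = 30*(-202) - ½ = -6060 - ½ = -12121/2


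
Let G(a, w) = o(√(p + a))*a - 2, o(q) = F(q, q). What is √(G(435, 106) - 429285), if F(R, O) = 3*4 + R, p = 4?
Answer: √(-424067 + 435*√439) ≈ 644.17*I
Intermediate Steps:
F(R, O) = 12 + R
o(q) = 12 + q
G(a, w) = -2 + a*(12 + √(4 + a)) (G(a, w) = (12 + √(4 + a))*a - 2 = a*(12 + √(4 + a)) - 2 = -2 + a*(12 + √(4 + a)))
√(G(435, 106) - 429285) = √((-2 + 435*(12 + √(4 + 435))) - 429285) = √((-2 + 435*(12 + √439)) - 429285) = √((-2 + (5220 + 435*√439)) - 429285) = √((5218 + 435*√439) - 429285) = √(-424067 + 435*√439)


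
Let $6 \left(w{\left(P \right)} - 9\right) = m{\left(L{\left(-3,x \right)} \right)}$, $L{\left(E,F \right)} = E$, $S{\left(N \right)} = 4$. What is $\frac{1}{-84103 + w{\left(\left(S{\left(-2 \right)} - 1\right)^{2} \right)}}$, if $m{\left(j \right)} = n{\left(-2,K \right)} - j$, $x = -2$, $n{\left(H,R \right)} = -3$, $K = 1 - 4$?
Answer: $- \frac{1}{84094} \approx -1.1891 \cdot 10^{-5}$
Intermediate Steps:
$K = -3$
$m{\left(j \right)} = -3 - j$
$w{\left(P \right)} = 9$ ($w{\left(P \right)} = 9 + \frac{-3 - -3}{6} = 9 + \frac{-3 + 3}{6} = 9 + \frac{1}{6} \cdot 0 = 9 + 0 = 9$)
$\frac{1}{-84103 + w{\left(\left(S{\left(-2 \right)} - 1\right)^{2} \right)}} = \frac{1}{-84103 + 9} = \frac{1}{-84094} = - \frac{1}{84094}$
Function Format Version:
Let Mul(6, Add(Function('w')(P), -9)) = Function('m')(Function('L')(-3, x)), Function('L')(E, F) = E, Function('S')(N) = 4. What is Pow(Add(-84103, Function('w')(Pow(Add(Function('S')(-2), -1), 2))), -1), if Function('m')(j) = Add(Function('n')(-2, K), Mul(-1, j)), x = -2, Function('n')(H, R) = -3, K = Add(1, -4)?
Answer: Rational(-1, 84094) ≈ -1.1891e-5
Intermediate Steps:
K = -3
Function('m')(j) = Add(-3, Mul(-1, j))
Function('w')(P) = 9 (Function('w')(P) = Add(9, Mul(Rational(1, 6), Add(-3, Mul(-1, -3)))) = Add(9, Mul(Rational(1, 6), Add(-3, 3))) = Add(9, Mul(Rational(1, 6), 0)) = Add(9, 0) = 9)
Pow(Add(-84103, Function('w')(Pow(Add(Function('S')(-2), -1), 2))), -1) = Pow(Add(-84103, 9), -1) = Pow(-84094, -1) = Rational(-1, 84094)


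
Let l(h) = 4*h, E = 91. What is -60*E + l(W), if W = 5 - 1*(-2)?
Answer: -5432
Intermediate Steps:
W = 7 (W = 5 + 2 = 7)
-60*E + l(W) = -60*91 + 4*7 = -5460 + 28 = -5432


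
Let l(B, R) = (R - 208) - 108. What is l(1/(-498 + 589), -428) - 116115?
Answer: -116859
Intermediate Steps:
l(B, R) = -316 + R (l(B, R) = (-208 + R) - 108 = -316 + R)
l(1/(-498 + 589), -428) - 116115 = (-316 - 428) - 116115 = -744 - 116115 = -116859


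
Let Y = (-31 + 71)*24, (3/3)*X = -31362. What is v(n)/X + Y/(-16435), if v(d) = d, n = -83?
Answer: -5748683/103086894 ≈ -0.055765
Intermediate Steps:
X = -31362
Y = 960 (Y = 40*24 = 960)
v(n)/X + Y/(-16435) = -83/(-31362) + 960/(-16435) = -83*(-1/31362) + 960*(-1/16435) = 83/31362 - 192/3287 = -5748683/103086894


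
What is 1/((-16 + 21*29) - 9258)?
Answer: -1/8665 ≈ -0.00011541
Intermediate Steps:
1/((-16 + 21*29) - 9258) = 1/((-16 + 609) - 9258) = 1/(593 - 9258) = 1/(-8665) = -1/8665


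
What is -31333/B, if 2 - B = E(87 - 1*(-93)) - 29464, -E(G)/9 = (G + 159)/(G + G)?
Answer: -1253320/1178979 ≈ -1.0631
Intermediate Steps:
E(G) = -9*(159 + G)/(2*G) (E(G) = -9*(G + 159)/(G + G) = -9*(159 + G)/(2*G))
B = 1178979/40 (B = 2 - (9*(-159 - (87 - 1*(-93)))/(2*(87 - 1*(-93))) - 29464) = 2 - (9*(-159 - (87 + 93))/(2*(87 + 93)) - 29464) = 2 - ((9/2)*(-159 - 1*180)/180 - 29464) = 2 - ((9/2)*(1/180)*(-159 - 180) - 29464) = 2 - ((9/2)*(1/180)*(-339) - 29464) = 2 - (-339/40 - 29464) = 2 - 1*(-1178899/40) = 2 + 1178899/40 = 1178979/40 ≈ 29474.)
-31333/B = -31333/1178979/40 = -31333*40/1178979 = -1253320/1178979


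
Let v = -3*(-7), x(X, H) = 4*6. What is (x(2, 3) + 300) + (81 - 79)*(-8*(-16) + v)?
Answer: 622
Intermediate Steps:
x(X, H) = 24
v = 21
(x(2, 3) + 300) + (81 - 79)*(-8*(-16) + v) = (24 + 300) + (81 - 79)*(-8*(-16) + 21) = 324 + 2*(128 + 21) = 324 + 2*149 = 324 + 298 = 622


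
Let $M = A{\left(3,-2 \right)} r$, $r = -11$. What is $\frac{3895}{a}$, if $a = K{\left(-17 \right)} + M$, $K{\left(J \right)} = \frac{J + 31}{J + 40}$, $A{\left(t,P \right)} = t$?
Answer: $- \frac{17917}{149} \approx -120.25$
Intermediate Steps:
$K{\left(J \right)} = \frac{31 + J}{40 + J}$
$M = -33$ ($M = 3 \left(-11\right) = -33$)
$a = - \frac{745}{23}$ ($a = \frac{31 - 17}{40 - 17} - 33 = \frac{1}{23} \cdot 14 - 33 = \frac{14}{23} - 33 = - \frac{745}{23} \approx -32.391$)
$\frac{3895}{a} = \frac{3895}{- \frac{745}{23}} = 3895 \left(- \frac{23}{745}\right) = - \frac{17917}{149}$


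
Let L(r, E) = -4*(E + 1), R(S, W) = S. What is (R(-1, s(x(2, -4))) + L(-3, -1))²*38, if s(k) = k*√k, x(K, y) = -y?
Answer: 38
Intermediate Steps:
s(k) = k^(3/2)
L(r, E) = -4 - 4*E (L(r, E) = -4*(1 + E) = -4 - 4*E)
(R(-1, s(x(2, -4))) + L(-3, -1))²*38 = (-1 + (-4 - 4*(-1)))²*38 = (-1 + (-4 + 4))²*38 = (-1 + 0)²*38 = (-1)²*38 = 1*38 = 38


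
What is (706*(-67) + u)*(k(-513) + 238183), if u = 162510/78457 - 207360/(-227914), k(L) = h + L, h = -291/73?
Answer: -7336936824124023841592/652672877477 ≈ -1.1241e+10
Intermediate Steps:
h = -291/73 (h = -291*1/73 = -291/73 ≈ -3.9863)
k(L) = -291/73 + L
u = 26653573830/8940724349 (u = 162510*(1/78457) - 207360*(-1/227914) = 162510/78457 + 103680/113957 = 26653573830/8940724349 ≈ 2.9811)
(706*(-67) + u)*(k(-513) + 238183) = (706*(-67) + 26653573830/8940724349)*((-291/73 - 513) + 238183) = (-47302 + 26653573830/8940724349)*(-37740/73 + 238183) = -422887489582568/8940724349*17349619/73 = -7336936824124023841592/652672877477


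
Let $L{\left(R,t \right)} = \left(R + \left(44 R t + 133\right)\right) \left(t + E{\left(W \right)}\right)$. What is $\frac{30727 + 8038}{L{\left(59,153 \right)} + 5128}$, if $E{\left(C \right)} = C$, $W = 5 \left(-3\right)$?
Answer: $\frac{38765}{54843568} \approx 0.00070683$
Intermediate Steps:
$W = -15$
$L{\left(R,t \right)} = \left(-15 + t\right) \left(133 + R + 44 R t\right)$ ($L{\left(R,t \right)} = \left(R + \left(44 R t + 133\right)\right) \left(t - 15\right) = \left(R + \left(44 R t + 133\right)\right) \left(-15 + t\right) = \left(R + \left(133 + 44 R t\right)\right) \left(-15 + t\right) = \left(133 + R + 44 R t\right) \left(-15 + t\right) = \left(-15 + t\right) \left(133 + R + 44 R t\right)$)
$\frac{30727 + 8038}{L{\left(59,153 \right)} + 5128} = \frac{30727 + 8038}{\left(-1995 - 885 + 133 \cdot 153 - 38881 \cdot 153 + 44 \cdot 59 \cdot 153^{2}\right) + 5128} = \frac{38765}{\left(-1995 - 885 + 20349 - 5948793 + 44 \cdot 59 \cdot 23409\right) + 5128} = \frac{38765}{\left(-1995 - 885 + 20349 - 5948793 + 60769764\right) + 5128} = \frac{38765}{54838440 + 5128} = \frac{38765}{54843568}$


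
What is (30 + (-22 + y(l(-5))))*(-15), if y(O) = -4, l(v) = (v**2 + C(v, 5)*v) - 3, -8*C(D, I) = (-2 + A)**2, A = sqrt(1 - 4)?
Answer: -60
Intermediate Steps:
A = I*sqrt(3) (A = sqrt(-3) = I*sqrt(3) ≈ 1.732*I)
C(D, I) = -(-2 + I*sqrt(3))**2/8
l(v) = -3 + v**2 + v*(-1/8 + I*sqrt(3)/2) (l(v) = (v**2 + (-1/8 + I*sqrt(3)/2)*v) - 3 = (v**2 + v*(-1/8 + I*sqrt(3)/2)) - 3 = -3 + v**2 + v*(-1/8 + I*sqrt(3)/2))
(30 + (-22 + y(l(-5))))*(-15) = (30 + (-22 - 4))*(-15) = (30 - 26)*(-15) = 4*(-15) = -60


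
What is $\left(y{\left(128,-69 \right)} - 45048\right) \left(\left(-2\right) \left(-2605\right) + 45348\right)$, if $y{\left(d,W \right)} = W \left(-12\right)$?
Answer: $-2235674760$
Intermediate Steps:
$y{\left(d,W \right)} = - 12 W$
$\left(y{\left(128,-69 \right)} - 45048\right) \left(\left(-2\right) \left(-2605\right) + 45348\right) = \left(\left(-12\right) \left(-69\right) - 45048\right) \left(\left(-2\right) \left(-2605\right) + 45348\right) = \left(828 - 45048\right) \left(5210 + 45348\right) = \left(-44220\right) 50558 = -2235674760$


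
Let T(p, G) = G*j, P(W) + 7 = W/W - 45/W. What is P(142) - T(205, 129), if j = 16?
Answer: -293985/142 ≈ -2070.3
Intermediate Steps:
P(W) = -6 - 45/W (P(W) = -7 + (W/W - 45/W) = -7 + (1 - 45/W) = -6 - 45/W)
T(p, G) = 16*G (T(p, G) = G*16 = 16*G)
P(142) - T(205, 129) = (-6 - 45/142) - 16*129 = (-6 - 45*1/142) - 1*2064 = (-6 - 45/142) - 2064 = -897/142 - 2064 = -293985/142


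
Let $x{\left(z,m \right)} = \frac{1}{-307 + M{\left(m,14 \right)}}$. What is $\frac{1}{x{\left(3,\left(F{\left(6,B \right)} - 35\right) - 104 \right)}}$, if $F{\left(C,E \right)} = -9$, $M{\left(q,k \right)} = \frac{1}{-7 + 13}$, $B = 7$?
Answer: $- \frac{1841}{6} \approx -306.83$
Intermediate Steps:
$M{\left(q,k \right)} = \frac{1}{6}$
$x{\left(z,m \right)} = - \frac{6}{1841}$ ($x{\left(z,m \right)} = \frac{1}{-307 + \frac{1}{6}} = \frac{1}{- \frac{1841}{6}} = - \frac{6}{1841}$)
$\frac{1}{x{\left(3,\left(F{\left(6,B \right)} - 35\right) - 104 \right)}} = \frac{1}{- \frac{6}{1841}} = - \frac{1841}{6}$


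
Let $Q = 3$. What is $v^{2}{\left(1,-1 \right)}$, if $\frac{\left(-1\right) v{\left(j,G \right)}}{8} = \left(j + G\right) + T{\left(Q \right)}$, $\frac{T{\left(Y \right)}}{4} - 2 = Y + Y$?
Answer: $65536$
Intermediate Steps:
$T{\left(Y \right)} = 8 + 8 Y$ ($T{\left(Y \right)} = 8 + 4 \left(Y + Y\right) = 8 + 4 \cdot 2 Y = 8 + 8 Y$)
$v{\left(j,G \right)} = -256 - 8 G - 8 j$ ($v{\left(j,G \right)} = - 8 \left(\left(j + G\right) + \left(8 + 8 \cdot 3\right)\right) = - 8 \left(\left(G + j\right) + \left(8 + 24\right)\right) = - 8 \left(\left(G + j\right) + 32\right) = - 8 \left(32 + G + j\right) = -256 - 8 G - 8 j$)
$v^{2}{\left(1,-1 \right)} = \left(-256 - -8 - 8\right)^{2} = \left(-256 + 8 - 8\right)^{2} = \left(-256\right)^{2} = 65536$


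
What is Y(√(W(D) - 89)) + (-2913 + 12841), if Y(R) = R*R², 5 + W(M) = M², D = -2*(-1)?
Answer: 9928 - 270*I*√10 ≈ 9928.0 - 853.82*I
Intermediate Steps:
D = 2
W(M) = -5 + M²
Y(R) = R³
Y(√(W(D) - 89)) + (-2913 + 12841) = (√((-5 + 2²) - 89))³ + (-2913 + 12841) = (√((-5 + 4) - 89))³ + 9928 = (√(-1 - 89))³ + 9928 = (√(-90))³ + 9928 = (3*I*√10)³ + 9928 = -270*I*√10 + 9928 = 9928 - 270*I*√10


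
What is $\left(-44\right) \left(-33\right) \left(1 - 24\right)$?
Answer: $-33396$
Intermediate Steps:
$\left(-44\right) \left(-33\right) \left(1 - 24\right) = 1452 \left(1 - 24\right) = 1452 \left(-23\right) = -33396$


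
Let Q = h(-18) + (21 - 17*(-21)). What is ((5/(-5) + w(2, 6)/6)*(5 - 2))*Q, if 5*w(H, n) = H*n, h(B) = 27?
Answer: -729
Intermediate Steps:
w(H, n) = H*n/5 (w(H, n) = (H*n)/5 = H*n/5)
Q = 405 (Q = 27 + (21 - 17*(-21)) = 27 + (21 + 357) = 27 + 378 = 405)
((5/(-5) + w(2, 6)/6)*(5 - 2))*Q = ((5/(-5) + ((⅕)*2*6)/6)*(5 - 2))*405 = ((5*(-⅕) + (12/5)*(⅙))*3)*405 = ((-1 + ⅖)*3)*405 = -⅗*3*405 = -9/5*405 = -729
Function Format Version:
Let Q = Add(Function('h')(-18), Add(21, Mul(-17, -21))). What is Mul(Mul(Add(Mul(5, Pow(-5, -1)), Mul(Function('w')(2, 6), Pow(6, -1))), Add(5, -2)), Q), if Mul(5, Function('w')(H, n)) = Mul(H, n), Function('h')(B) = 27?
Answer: -729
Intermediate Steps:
Function('w')(H, n) = Mul(Rational(1, 5), H, n) (Function('w')(H, n) = Mul(Rational(1, 5), Mul(H, n)) = Mul(Rational(1, 5), H, n))
Q = 405 (Q = Add(27, Add(21, Mul(-17, -21))) = Add(27, Add(21, 357)) = Add(27, 378) = 405)
Mul(Mul(Add(Mul(5, Pow(-5, -1)), Mul(Function('w')(2, 6), Pow(6, -1))), Add(5, -2)), Q) = Mul(Mul(Add(Mul(5, Pow(-5, -1)), Mul(Mul(Rational(1, 5), 2, 6), Pow(6, -1))), Add(5, -2)), 405) = Mul(Mul(Add(Mul(5, Rational(-1, 5)), Mul(Rational(12, 5), Rational(1, 6))), 3), 405) = Mul(Mul(Add(-1, Rational(2, 5)), 3), 405) = Mul(Mul(Rational(-3, 5), 3), 405) = Mul(Rational(-9, 5), 405) = -729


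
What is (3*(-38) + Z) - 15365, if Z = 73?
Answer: -15406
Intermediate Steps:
(3*(-38) + Z) - 15365 = (3*(-38) + 73) - 15365 = (-114 + 73) - 15365 = -41 - 15365 = -15406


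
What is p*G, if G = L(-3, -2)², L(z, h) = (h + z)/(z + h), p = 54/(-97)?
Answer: -54/97 ≈ -0.55670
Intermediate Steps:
p = -54/97 (p = 54*(-1/97) = -54/97 ≈ -0.55670)
L(z, h) = 1 (L(z, h) = (h + z)/(h + z) = 1)
G = 1 (G = 1² = 1)
p*G = -54/97*1 = -54/97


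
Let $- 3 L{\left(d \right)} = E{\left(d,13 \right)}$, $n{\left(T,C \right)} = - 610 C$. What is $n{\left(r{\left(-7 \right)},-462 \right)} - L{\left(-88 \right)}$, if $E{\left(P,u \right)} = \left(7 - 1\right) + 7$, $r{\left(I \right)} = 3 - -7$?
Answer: $\frac{845473}{3} \approx 2.8182 \cdot 10^{5}$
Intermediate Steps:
$r{\left(I \right)} = 10$ ($r{\left(I \right)} = 3 + 7 = 10$)
$E{\left(P,u \right)} = 13$ ($E{\left(P,u \right)} = 6 + 7 = 13$)
$L{\left(d \right)} = - \frac{13}{3}$ ($L{\left(d \right)} = \left(- \frac{1}{3}\right) 13 = - \frac{13}{3}$)
$n{\left(r{\left(-7 \right)},-462 \right)} - L{\left(-88 \right)} = \left(-610\right) \left(-462\right) - - \frac{13}{3} = 281820 + \frac{13}{3} = \frac{845473}{3}$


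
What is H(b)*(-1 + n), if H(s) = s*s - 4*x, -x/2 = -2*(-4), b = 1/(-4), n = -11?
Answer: -3075/4 ≈ -768.75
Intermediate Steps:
b = -1/4 ≈ -0.25000
x = -16 (x = -(-4)*(-4) = -2*8 = -16)
H(s) = 64 + s**2 (H(s) = s*s - 4*(-16) = s**2 + 64 = 64 + s**2)
H(b)*(-1 + n) = (64 + (-1/4)**2)*(-1 - 11) = (64 + 1/16)*(-12) = (1025/16)*(-12) = -3075/4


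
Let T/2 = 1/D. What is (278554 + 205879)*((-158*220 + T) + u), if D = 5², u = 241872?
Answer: 2508298156266/25 ≈ 1.0033e+11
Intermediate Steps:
D = 25
T = 2/25 ≈ 0.080000
(278554 + 205879)*((-158*220 + T) + u) = (278554 + 205879)*((-158*220 + 2/25) + 241872) = 484433*((-34760 + 2/25) + 241872) = 484433*(-868998/25 + 241872) = 484433*(5177802/25) = 2508298156266/25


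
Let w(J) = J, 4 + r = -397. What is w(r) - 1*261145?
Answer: -261546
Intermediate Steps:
r = -401 (r = -4 - 397 = -401)
w(r) - 1*261145 = -401 - 1*261145 = -401 - 261145 = -261546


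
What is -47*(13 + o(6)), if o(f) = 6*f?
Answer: -2303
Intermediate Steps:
-47*(13 + o(6)) = -47*(13 + 6*6) = -47*(13 + 36) = -47*49 = -2303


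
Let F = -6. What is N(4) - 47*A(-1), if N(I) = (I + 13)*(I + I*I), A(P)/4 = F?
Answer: 1468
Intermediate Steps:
A(P) = -24 (A(P) = 4*(-6) = -24)
N(I) = (13 + I)*(I + I**2)
N(4) - 47*A(-1) = 4*(13 + 4**2 + 14*4) - 47*(-24) = 4*(13 + 16 + 56) + 1128 = 4*85 + 1128 = 340 + 1128 = 1468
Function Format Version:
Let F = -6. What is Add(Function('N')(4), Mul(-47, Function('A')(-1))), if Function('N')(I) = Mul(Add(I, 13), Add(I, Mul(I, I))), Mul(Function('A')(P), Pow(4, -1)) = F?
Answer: 1468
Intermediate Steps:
Function('A')(P) = -24 (Function('A')(P) = Mul(4, -6) = -24)
Function('N')(I) = Mul(Add(13, I), Add(I, Pow(I, 2)))
Add(Function('N')(4), Mul(-47, Function('A')(-1))) = Add(Mul(4, Add(13, Pow(4, 2), Mul(14, 4))), Mul(-47, -24)) = Add(Mul(4, Add(13, 16, 56)), 1128) = Add(Mul(4, 85), 1128) = Add(340, 1128) = 1468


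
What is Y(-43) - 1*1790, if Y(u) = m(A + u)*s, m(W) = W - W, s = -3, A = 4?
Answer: -1790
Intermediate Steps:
m(W) = 0
Y(u) = 0 (Y(u) = 0*(-3) = 0)
Y(-43) - 1*1790 = 0 - 1*1790 = 0 - 1790 = -1790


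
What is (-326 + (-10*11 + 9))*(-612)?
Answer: 261324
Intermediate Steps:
(-326 + (-10*11 + 9))*(-612) = (-326 + (-110 + 9))*(-612) = (-326 - 101)*(-612) = -427*(-612) = 261324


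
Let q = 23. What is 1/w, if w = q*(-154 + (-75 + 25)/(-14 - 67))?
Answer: -81/285752 ≈ -0.00028346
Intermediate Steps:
w = -285752/81 (w = 23*(-154 + (-75 + 25)/(-14 - 67)) = 23*(-154 - 50/(-81)) = 23*(-154 - 50*(-1/81)) = 23*(-154 + 50/81) = 23*(-12424/81) = -285752/81 ≈ -3527.8)
1/w = 1/(-285752/81) = -81/285752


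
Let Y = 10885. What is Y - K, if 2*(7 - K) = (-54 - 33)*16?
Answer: 10182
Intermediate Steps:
K = 703 (K = 7 - (-54 - 33)*16/2 = 7 - (-87)*16/2 = 7 - ½*(-1392) = 7 + 696 = 703)
Y - K = 10885 - 1*703 = 10885 - 703 = 10182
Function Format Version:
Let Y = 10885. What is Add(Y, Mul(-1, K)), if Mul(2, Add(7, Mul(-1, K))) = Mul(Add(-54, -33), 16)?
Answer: 10182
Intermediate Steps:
K = 703 (K = Add(7, Mul(Rational(-1, 2), Mul(Add(-54, -33), 16))) = Add(7, Mul(Rational(-1, 2), Mul(-87, 16))) = Add(7, Mul(Rational(-1, 2), -1392)) = Add(7, 696) = 703)
Add(Y, Mul(-1, K)) = Add(10885, Mul(-1, 703)) = Add(10885, -703) = 10182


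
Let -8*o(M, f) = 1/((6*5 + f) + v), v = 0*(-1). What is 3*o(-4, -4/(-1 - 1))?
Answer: -3/256 ≈ -0.011719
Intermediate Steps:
v = 0
o(M, f) = -1/(8*(30 + f)) (o(M, f) = -1/(8*((6*5 + f) + 0)) = -1/(8*((30 + f) + 0)) = -1/(8*(30 + f)))
3*o(-4, -4/(-1 - 1)) = 3*(-1/(240 + 8*(-4/(-1 - 1)))) = 3*(-1/(240 + 8*(-4/(-2)))) = 3*(-1/(240 + 8*(-4*(-1/2)))) = 3*(-1/(240 + 8*2)) = 3*(-1/(240 + 16)) = 3*(-1/256) = -3/256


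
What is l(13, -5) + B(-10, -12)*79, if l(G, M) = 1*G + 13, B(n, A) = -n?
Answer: 816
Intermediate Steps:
l(G, M) = 13 + G (l(G, M) = G + 13 = 13 + G)
l(13, -5) + B(-10, -12)*79 = (13 + 13) - 1*(-10)*79 = 26 + 10*79 = 26 + 790 = 816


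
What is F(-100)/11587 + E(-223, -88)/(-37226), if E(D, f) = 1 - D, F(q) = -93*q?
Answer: 24543308/30809833 ≈ 0.79661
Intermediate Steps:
F(-100)/11587 + E(-223, -88)/(-37226) = -93*(-100)/11587 + (1 - 1*(-223))/(-37226) = 9300*(1/11587) + (1 + 223)*(-1/37226) = 9300/11587 + 224*(-1/37226) = 9300/11587 - 16/2659 = 24543308/30809833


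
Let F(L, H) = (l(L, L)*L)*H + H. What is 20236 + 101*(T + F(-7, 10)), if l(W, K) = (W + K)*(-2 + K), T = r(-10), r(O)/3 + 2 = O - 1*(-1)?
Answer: -872907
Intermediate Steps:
r(O) = -3 + 3*O (r(O) = -6 + 3*(O - 1*(-1)) = -6 + 3*(O + 1) = -6 + 3*(1 + O) = -6 + (3 + 3*O) = -3 + 3*O)
T = -33 (T = -3 + 3*(-10) = -3 - 30 = -33)
l(W, K) = (-2 + K)*(K + W) (l(W, K) = (K + W)*(-2 + K) = (-2 + K)*(K + W))
F(L, H) = H + H*L*(-4*L + 2*L²) (F(L, H) = ((L² - 2*L - 2*L + L*L)*L)*H + H = ((L² - 2*L - 2*L + L²)*L)*H + H = ((-4*L + 2*L²)*L)*H + H = (L*(-4*L + 2*L²))*H + H = H*L*(-4*L + 2*L²) + H = H + H*L*(-4*L + 2*L²))
20236 + 101*(T + F(-7, 10)) = 20236 + 101*(-33 + 10*(1 + 2*(-7)²*(-2 - 7))) = 20236 + 101*(-33 + 10*(1 + 2*49*(-9))) = 20236 + 101*(-33 + 10*(1 - 882)) = 20236 + 101*(-33 + 10*(-881)) = 20236 + 101*(-33 - 8810) = 20236 + 101*(-8843) = 20236 - 893143 = -872907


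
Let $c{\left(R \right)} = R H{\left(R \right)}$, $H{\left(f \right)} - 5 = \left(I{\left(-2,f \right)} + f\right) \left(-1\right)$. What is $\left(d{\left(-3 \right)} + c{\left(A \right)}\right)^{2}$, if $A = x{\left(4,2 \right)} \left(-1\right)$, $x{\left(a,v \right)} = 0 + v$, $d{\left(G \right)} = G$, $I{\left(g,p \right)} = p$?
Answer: $441$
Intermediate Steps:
$x{\left(a,v \right)} = v$
$H{\left(f \right)} = 5 - 2 f$ ($H{\left(f \right)} = 5 + \left(f + f\right) \left(-1\right) = 5 + 2 f \left(-1\right) = 5 - 2 f$)
$A = -2$ ($A = 2 \left(-1\right) = -2$)
$c{\left(R \right)} = R \left(5 - 2 R\right)$
$\left(d{\left(-3 \right)} + c{\left(A \right)}\right)^{2} = \left(-3 - 2 \left(5 - -4\right)\right)^{2} = \left(-3 - 2 \left(5 + 4\right)\right)^{2} = \left(-3 - 18\right)^{2} = \left(-21\right)^{2} = 441$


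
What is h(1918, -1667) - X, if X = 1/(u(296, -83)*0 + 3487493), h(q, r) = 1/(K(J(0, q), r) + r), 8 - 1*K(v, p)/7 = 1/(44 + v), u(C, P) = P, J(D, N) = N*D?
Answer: -153520583/247231866263 ≈ -0.00062096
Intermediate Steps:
J(D, N) = D*N
K(v, p) = 56 - 7/(44 + v)
h(q, r) = 1/(2457/44 + r) (h(q, r) = 1/(7*(351 + 8*(0*q))/(44 + 0*q) + r) = 1/(7*(351 + 8*0)/(44 + 0) + r) = 1/(7*(351 + 0)/44 + r) = 1/(7*(1/44)*351 + r) = 1/(2457/44 + r))
X = 1/3487493 (X = 1/(-83*0 + 3487493) = 1/(0 + 3487493) = 1/3487493 ≈ 2.8674e-7)
h(1918, -1667) - X = 44/(2457 + 44*(-1667)) - 1*1/3487493 = 44/(2457 - 73348) - 1/3487493 = 44/(-70891) - 1/3487493 = 44*(-1/70891) - 1/3487493 = -44/70891 - 1/3487493 = -153520583/247231866263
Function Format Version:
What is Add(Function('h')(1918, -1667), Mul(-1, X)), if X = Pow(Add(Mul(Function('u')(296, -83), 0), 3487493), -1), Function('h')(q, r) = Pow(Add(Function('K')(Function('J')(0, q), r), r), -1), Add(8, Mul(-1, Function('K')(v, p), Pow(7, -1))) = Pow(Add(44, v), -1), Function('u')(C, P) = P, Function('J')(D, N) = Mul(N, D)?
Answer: Rational(-153520583, 247231866263) ≈ -0.00062096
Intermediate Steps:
Function('J')(D, N) = Mul(D, N)
Function('K')(v, p) = Add(56, Mul(-7, Pow(Add(44, v), -1)))
Function('h')(q, r) = Pow(Add(Rational(2457, 44), r), -1) (Function('h')(q, r) = Pow(Add(Mul(7, Pow(Add(44, Mul(0, q)), -1), Add(351, Mul(8, Mul(0, q)))), r), -1) = Pow(Add(Mul(7, Pow(Add(44, 0), -1), Add(351, Mul(8, 0))), r), -1) = Pow(Add(Mul(7, Pow(44, -1), Add(351, 0)), r), -1) = Pow(Add(Mul(7, Rational(1, 44), 351), r), -1) = Pow(Add(Rational(2457, 44), r), -1))
X = Rational(1, 3487493) (X = Pow(Add(Mul(-83, 0), 3487493), -1) = Pow(Add(0, 3487493), -1) = Pow(3487493, -1) = Rational(1, 3487493) ≈ 2.8674e-7)
Add(Function('h')(1918, -1667), Mul(-1, X)) = Add(Mul(44, Pow(Add(2457, Mul(44, -1667)), -1)), Mul(-1, Rational(1, 3487493))) = Add(Mul(44, Pow(Add(2457, -73348), -1)), Rational(-1, 3487493)) = Add(Mul(44, Pow(-70891, -1)), Rational(-1, 3487493)) = Add(Mul(44, Rational(-1, 70891)), Rational(-1, 3487493)) = Add(Rational(-44, 70891), Rational(-1, 3487493)) = Rational(-153520583, 247231866263)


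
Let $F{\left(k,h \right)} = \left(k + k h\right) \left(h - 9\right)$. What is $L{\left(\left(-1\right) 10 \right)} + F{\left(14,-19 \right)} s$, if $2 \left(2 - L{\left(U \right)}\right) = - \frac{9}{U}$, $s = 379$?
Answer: $\frac{53484511}{20} \approx 2.6742 \cdot 10^{6}$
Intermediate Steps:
$L{\left(U \right)} = 2 + \frac{9}{2 U}$ ($L{\left(U \right)} = 2 - \frac{\left(-9\right) \frac{1}{U}}{2} = 2 + \frac{9}{2 U}$)
$F{\left(k,h \right)} = \left(-9 + h\right) \left(k + h k\right)$ ($F{\left(k,h \right)} = \left(k + h k\right) \left(-9 + h\right) = \left(-9 + h\right) \left(k + h k\right)$)
$L{\left(\left(-1\right) 10 \right)} + F{\left(14,-19 \right)} s = \left(2 + \frac{9}{2 \left(\left(-1\right) 10\right)}\right) + 14 \left(-9 + \left(-19\right)^{2} - -152\right) 379 = \left(2 + \frac{9}{2 \left(-10\right)}\right) + 14 \left(-9 + 361 + 152\right) 379 = \left(2 + \frac{9}{2} \left(- \frac{1}{10}\right)\right) + 14 \cdot 504 \cdot 379 = \left(2 - \frac{9}{20}\right) + 7056 \cdot 379 = \frac{31}{20} + 2674224 = \frac{53484511}{20}$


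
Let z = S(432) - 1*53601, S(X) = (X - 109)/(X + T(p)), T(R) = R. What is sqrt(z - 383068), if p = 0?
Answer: I*sqrt(565922055)/36 ≈ 660.81*I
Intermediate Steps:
S(X) = (-109 + X)/X (S(X) = (X - 109)/(X + 0) = (-109 + X)/X)
z = -23155309/432 (z = (-109 + 432)/432 - 1*53601 = (1/432)*323 - 53601 = 323/432 - 53601 = -23155309/432 ≈ -53600.)
sqrt(z - 383068) = sqrt(-23155309/432 - 383068) = sqrt(-188640685/432) = I*sqrt(565922055)/36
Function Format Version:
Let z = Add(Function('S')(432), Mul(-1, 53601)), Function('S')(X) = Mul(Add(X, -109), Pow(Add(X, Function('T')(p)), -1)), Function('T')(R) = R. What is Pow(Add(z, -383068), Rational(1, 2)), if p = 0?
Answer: Mul(Rational(1, 36), I, Pow(565922055, Rational(1, 2))) ≈ Mul(660.81, I)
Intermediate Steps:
Function('S')(X) = Mul(Pow(X, -1), Add(-109, X)) (Function('S')(X) = Mul(Add(X, -109), Pow(Add(X, 0), -1)) = Mul(Add(-109, X), Pow(X, -1)) = Mul(Pow(X, -1), Add(-109, X)))
z = Rational(-23155309, 432) (z = Add(Mul(Pow(432, -1), Add(-109, 432)), Mul(-1, 53601)) = Add(Mul(Rational(1, 432), 323), -53601) = Add(Rational(323, 432), -53601) = Rational(-23155309, 432) ≈ -53600.)
Pow(Add(z, -383068), Rational(1, 2)) = Pow(Add(Rational(-23155309, 432), -383068), Rational(1, 2)) = Pow(Rational(-188640685, 432), Rational(1, 2)) = Mul(Rational(1, 36), I, Pow(565922055, Rational(1, 2)))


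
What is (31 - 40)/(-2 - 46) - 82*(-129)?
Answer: 169251/16 ≈ 10578.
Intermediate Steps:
(31 - 40)/(-2 - 46) - 82*(-129) = -9/(-48) + 10578 = -9*(-1/48) + 10578 = 3/16 + 10578 = 169251/16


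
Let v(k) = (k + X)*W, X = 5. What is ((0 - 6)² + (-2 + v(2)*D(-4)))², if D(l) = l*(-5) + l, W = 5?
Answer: 352836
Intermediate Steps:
D(l) = -4*l (D(l) = -5*l + l = -4*l)
v(k) = 25 + 5*k (v(k) = (k + 5)*5 = (5 + k)*5 = 25 + 5*k)
((0 - 6)² + (-2 + v(2)*D(-4)))² = ((0 - 6)² + (-2 + (25 + 5*2)*(-4*(-4))))² = ((-6)² + (-2 + (25 + 10)*16))² = (36 + (-2 + 35*16))² = (36 + (-2 + 560))² = (36 + 558)² = 594² = 352836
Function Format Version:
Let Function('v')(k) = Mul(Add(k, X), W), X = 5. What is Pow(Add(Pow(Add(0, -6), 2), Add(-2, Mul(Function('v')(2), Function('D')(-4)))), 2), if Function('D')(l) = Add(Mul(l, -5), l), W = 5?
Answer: 352836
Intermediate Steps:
Function('D')(l) = Mul(-4, l) (Function('D')(l) = Add(Mul(-5, l), l) = Mul(-4, l))
Function('v')(k) = Add(25, Mul(5, k)) (Function('v')(k) = Mul(Add(k, 5), 5) = Mul(Add(5, k), 5) = Add(25, Mul(5, k)))
Pow(Add(Pow(Add(0, -6), 2), Add(-2, Mul(Function('v')(2), Function('D')(-4)))), 2) = Pow(Add(Pow(Add(0, -6), 2), Add(-2, Mul(Add(25, Mul(5, 2)), Mul(-4, -4)))), 2) = Pow(Add(Pow(-6, 2), Add(-2, Mul(Add(25, 10), 16))), 2) = Pow(Add(36, Add(-2, Mul(35, 16))), 2) = Pow(Add(36, Add(-2, 560)), 2) = Pow(Add(36, 558), 2) = Pow(594, 2) = 352836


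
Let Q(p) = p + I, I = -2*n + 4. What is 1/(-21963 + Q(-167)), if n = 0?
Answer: -1/22126 ≈ -4.5196e-5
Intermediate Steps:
I = 4 (I = -2*0 + 4 = 0 + 4 = 4)
Q(p) = 4 + p (Q(p) = p + 4 = 4 + p)
1/(-21963 + Q(-167)) = 1/(-21963 + (4 - 167)) = 1/(-21963 - 163) = 1/(-22126) = -1/22126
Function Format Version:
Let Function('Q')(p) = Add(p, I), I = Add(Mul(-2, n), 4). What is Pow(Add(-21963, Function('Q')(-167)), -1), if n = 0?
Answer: Rational(-1, 22126) ≈ -4.5196e-5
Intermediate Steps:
I = 4 (I = Add(Mul(-2, 0), 4) = Add(0, 4) = 4)
Function('Q')(p) = Add(4, p) (Function('Q')(p) = Add(p, 4) = Add(4, p))
Pow(Add(-21963, Function('Q')(-167)), -1) = Pow(Add(-21963, Add(4, -167)), -1) = Pow(Add(-21963, -163), -1) = Pow(-22126, -1) = Rational(-1, 22126)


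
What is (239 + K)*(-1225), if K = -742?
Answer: 616175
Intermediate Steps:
(239 + K)*(-1225) = (239 - 742)*(-1225) = -503*(-1225) = 616175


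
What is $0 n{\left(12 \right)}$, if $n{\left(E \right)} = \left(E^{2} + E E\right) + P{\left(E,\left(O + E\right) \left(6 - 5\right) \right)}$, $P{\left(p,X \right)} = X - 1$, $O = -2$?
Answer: $0$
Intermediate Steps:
$P{\left(p,X \right)} = -1 + X$
$n{\left(E \right)} = -3 + E + 2 E^{2}$ ($n{\left(E \right)} = \left(E^{2} + E E\right) + \left(-1 + \left(-2 + E\right) \left(6 - 5\right)\right) = \left(E^{2} + E^{2}\right) + \left(-1 + \left(-2 + E\right) 1\right) = 2 E^{2} + \left(-1 + \left(-2 + E\right)\right) = 2 E^{2} + \left(-3 + E\right) = -3 + E + 2 E^{2}$)
$0 n{\left(12 \right)} = 0 \left(-3 + 12 + 2 \cdot 12^{2}\right) = 0 \left(-3 + 12 + 2 \cdot 144\right) = 0 \left(-3 + 12 + 288\right) = 0 \cdot 297 = 0$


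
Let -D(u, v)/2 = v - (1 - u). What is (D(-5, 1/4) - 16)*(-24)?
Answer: 108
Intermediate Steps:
D(u, v) = 2 - 2*u - 2*v (D(u, v) = -2*(v - (1 - u)) = -2*(v + (-1 + u)) = -2*(-1 + u + v) = 2 - 2*u - 2*v)
(D(-5, 1/4) - 16)*(-24) = ((2 - 2*(-5) - 2/4) - 16)*(-24) = ((2 + 10 - 2*¼) - 16)*(-24) = ((2 + 10 - ½) - 16)*(-24) = (23/2 - 16)*(-24) = -9/2*(-24) = 108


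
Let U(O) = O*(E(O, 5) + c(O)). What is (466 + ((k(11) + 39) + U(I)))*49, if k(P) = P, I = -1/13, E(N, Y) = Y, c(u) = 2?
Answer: 328349/13 ≈ 25258.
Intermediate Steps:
I = -1/13 (I = -1*1/13 = -1/13 ≈ -0.076923)
U(O) = 7*O (U(O) = O*(5 + 2) = O*7 = 7*O)
(466 + ((k(11) + 39) + U(I)))*49 = (466 + ((11 + 39) + 7*(-1/13)))*49 = (466 + (50 - 7/13))*49 = (466 + 643/13)*49 = (6701/13)*49 = 328349/13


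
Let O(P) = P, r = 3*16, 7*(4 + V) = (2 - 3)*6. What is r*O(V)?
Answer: -1632/7 ≈ -233.14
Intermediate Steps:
V = -34/7 (V = -4 + ((2 - 3)*6)/7 = -4 + (-1*6)/7 = -4 + (1/7)*(-6) = -4 - 6/7 = -34/7 ≈ -4.8571)
r = 48
r*O(V) = 48*(-34/7) = -1632/7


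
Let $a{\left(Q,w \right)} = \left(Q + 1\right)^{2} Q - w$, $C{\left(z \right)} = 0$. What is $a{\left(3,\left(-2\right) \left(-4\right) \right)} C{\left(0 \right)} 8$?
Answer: $0$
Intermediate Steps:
$a{\left(Q,w \right)} = - w + Q \left(1 + Q\right)^{2}$ ($a{\left(Q,w \right)} = \left(1 + Q\right)^{2} Q - w = Q \left(1 + Q\right)^{2} - w = - w + Q \left(1 + Q\right)^{2}$)
$a{\left(3,\left(-2\right) \left(-4\right) \right)} C{\left(0 \right)} 8 = \left(- \left(-2\right) \left(-4\right) + 3 \left(1 + 3\right)^{2}\right) 0 \cdot 8 = \left(\left(-1\right) 8 + 3 \cdot 4^{2}\right) 0 \cdot 8 = \left(-8 + 3 \cdot 16\right) 0 \cdot 8 = \left(-8 + 48\right) 0 \cdot 8 = 40 \cdot 0 \cdot 8 = 0 \cdot 8 = 0$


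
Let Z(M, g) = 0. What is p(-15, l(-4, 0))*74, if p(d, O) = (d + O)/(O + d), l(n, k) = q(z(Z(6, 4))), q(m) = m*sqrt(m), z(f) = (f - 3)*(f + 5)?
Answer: 74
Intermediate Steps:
z(f) = (-3 + f)*(5 + f)
q(m) = m**(3/2)
l(n, k) = -15*I*sqrt(15) (l(n, k) = (-15 + 0**2 + 2*0)**(3/2) = (-15 + 0 + 0)**(3/2) = (-15)**(3/2) = -15*I*sqrt(15))
p(d, O) = 1 (p(d, O) = (O + d)/(O + d) = 1)
p(-15, l(-4, 0))*74 = 1*74 = 74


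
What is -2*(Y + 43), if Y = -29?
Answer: -28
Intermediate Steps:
-2*(Y + 43) = -2*(-29 + 43) = -2*14 = -28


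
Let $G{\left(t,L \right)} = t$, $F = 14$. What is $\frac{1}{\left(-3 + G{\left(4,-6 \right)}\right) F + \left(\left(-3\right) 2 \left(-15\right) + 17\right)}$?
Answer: $\frac{1}{121} \approx 0.0082645$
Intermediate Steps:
$\frac{1}{\left(-3 + G{\left(4,-6 \right)}\right) F + \left(\left(-3\right) 2 \left(-15\right) + 17\right)} = \frac{1}{\left(-3 + 4\right) 14 + \left(\left(-3\right) 2 \left(-15\right) + 17\right)} = \frac{1}{1 \cdot 14 + \left(\left(-6\right) \left(-15\right) + 17\right)} = \frac{1}{14 + \left(90 + 17\right)} = \frac{1}{14 + 107} = \frac{1}{121}$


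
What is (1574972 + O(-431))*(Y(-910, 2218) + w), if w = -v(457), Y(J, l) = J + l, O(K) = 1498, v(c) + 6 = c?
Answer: 1351034790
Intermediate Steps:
v(c) = -6 + c
w = -451 (w = -(-6 + 457) = -1*451 = -451)
(1574972 + O(-431))*(Y(-910, 2218) + w) = (1574972 + 1498)*((-910 + 2218) - 451) = 1576470*(1308 - 451) = 1576470*857 = 1351034790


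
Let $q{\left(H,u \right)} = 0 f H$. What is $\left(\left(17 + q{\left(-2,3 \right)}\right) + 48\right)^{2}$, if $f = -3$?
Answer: $4225$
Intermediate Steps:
$q{\left(H,u \right)} = 0$ ($q{\left(H,u \right)} = 0 \left(-3\right) H = 0 H = 0$)
$\left(\left(17 + q{\left(-2,3 \right)}\right) + 48\right)^{2} = \left(\left(17 + 0\right) + 48\right)^{2} = \left(17 + 48\right)^{2} = 65^{2} = 4225$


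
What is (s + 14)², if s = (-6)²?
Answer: 2500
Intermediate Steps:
s = 36
(s + 14)² = (36 + 14)² = 50² = 2500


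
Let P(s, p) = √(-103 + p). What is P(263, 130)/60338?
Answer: 3*√3/60338 ≈ 8.6117e-5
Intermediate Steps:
P(263, 130)/60338 = √(-103 + 130)/60338 = √27*(1/60338) = (3*√3)*(1/60338) = 3*√3/60338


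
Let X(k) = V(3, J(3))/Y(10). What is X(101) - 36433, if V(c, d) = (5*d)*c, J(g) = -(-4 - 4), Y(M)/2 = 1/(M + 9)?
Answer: -35293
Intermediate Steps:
Y(M) = 2/(9 + M) (Y(M) = 2/(M + 9) = 2/(9 + M))
J(g) = 8 (J(g) = -1*(-8) = 8)
V(c, d) = 5*c*d
X(k) = 1140 (X(k) = (5*3*8)/((2/(9 + 10))) = 120/((2/19)) = 120/((2*(1/19))) = 120/(2/19) = 120*(19/2) = 1140)
X(101) - 36433 = 1140 - 36433 = -35293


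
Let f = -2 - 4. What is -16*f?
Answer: 96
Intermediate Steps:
f = -6
-16*f = -16*(-6) = 96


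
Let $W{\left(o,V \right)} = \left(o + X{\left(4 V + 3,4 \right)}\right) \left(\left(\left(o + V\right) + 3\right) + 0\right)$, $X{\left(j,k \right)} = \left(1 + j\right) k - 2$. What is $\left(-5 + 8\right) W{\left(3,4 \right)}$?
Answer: $2430$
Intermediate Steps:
$X{\left(j,k \right)} = -2 + k \left(1 + j\right)$ ($X{\left(j,k \right)} = k \left(1 + j\right) - 2 = -2 + k \left(1 + j\right)$)
$W{\left(o,V \right)} = \left(3 + V + o\right) \left(14 + o + 16 V\right)$ ($W{\left(o,V \right)} = \left(o + \left(-2 + 4 + \left(4 V + 3\right) 4\right)\right) \left(\left(\left(o + V\right) + 3\right) + 0\right) = \left(o + \left(-2 + 4 + \left(3 + 4 V\right) 4\right)\right) \left(\left(\left(V + o\right) + 3\right) + 0\right) = \left(o + \left(-2 + 4 + \left(12 + 16 V\right)\right)\right) \left(\left(3 + V + o\right) + 0\right) = \left(o + \left(14 + 16 V\right)\right) \left(3 + V + o\right) = \left(14 + o + 16 V\right) \left(3 + V + o\right) = \left(3 + V + o\right) \left(14 + o + 16 V\right)$)
$\left(-5 + 8\right) W{\left(3,4 \right)} = \left(-5 + 8\right) \left(42 + 3^{2} + 16 \cdot 4^{2} + 17 \cdot 3 + 62 \cdot 4 + 17 \cdot 4 \cdot 3\right) = 3 \left(42 + 9 + 16 \cdot 16 + 51 + 248 + 204\right) = 3 \left(42 + 9 + 256 + 51 + 248 + 204\right) = 3 \cdot 810 = 2430$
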